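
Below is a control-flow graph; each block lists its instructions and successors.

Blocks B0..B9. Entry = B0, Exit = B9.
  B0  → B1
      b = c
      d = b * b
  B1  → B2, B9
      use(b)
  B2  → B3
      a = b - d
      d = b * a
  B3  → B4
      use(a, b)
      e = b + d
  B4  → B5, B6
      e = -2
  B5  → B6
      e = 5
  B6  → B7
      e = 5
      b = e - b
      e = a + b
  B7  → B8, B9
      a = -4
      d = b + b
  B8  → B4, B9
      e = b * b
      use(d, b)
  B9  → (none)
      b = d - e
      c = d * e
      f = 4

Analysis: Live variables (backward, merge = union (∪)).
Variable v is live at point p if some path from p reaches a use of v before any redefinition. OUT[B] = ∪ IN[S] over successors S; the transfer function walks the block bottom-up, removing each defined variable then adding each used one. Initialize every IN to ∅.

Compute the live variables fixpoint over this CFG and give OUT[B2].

Per-block solution:
  B0: | IN={c, e} | OUT={b, d, e}
  B1: | IN={b, d, e} | OUT={b, d, e}
  B2: | IN={b, d} | OUT={a, b, d}
  B3: | IN={a, b, d} | OUT={a, b}
  B4: | IN={a, b} | OUT={a, b}
  B5: | IN={a, b} | OUT={a, b}
  B6: | IN={a, b} | OUT={b, e}
  B7: | IN={b, e} | OUT={a, b, d, e}
  B8: | IN={a, b, d} | OUT={a, b, d, e}
  B9: | IN={d, e} | OUT={}

Merge at B2: OUT[B2] = IN[B3] = {a, b, d}

Answer: {a, b, d}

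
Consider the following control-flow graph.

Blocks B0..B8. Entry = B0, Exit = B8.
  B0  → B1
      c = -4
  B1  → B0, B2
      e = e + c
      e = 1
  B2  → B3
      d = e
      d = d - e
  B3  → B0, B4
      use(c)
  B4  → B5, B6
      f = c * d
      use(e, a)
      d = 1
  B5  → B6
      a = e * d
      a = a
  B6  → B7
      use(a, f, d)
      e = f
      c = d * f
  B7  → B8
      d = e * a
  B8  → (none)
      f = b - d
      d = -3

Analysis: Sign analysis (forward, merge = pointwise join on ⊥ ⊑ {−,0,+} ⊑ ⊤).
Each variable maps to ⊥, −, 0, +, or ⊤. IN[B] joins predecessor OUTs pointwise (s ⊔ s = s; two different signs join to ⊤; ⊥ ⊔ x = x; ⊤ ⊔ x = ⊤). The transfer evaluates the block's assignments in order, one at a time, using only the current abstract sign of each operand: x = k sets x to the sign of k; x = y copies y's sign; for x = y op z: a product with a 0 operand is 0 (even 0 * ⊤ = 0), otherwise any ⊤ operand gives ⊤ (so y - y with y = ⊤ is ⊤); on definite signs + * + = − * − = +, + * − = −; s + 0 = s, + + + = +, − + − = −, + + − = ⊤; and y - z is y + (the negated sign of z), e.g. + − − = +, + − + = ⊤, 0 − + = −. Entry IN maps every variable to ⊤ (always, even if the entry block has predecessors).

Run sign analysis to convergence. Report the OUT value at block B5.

Converged values:
  B0:   IN=(all ⊤)   OUT={c:-; rest ⊤}
  B1:   IN={c:-; rest ⊤}   OUT={c:-, e:+; rest ⊤}
  B2:   IN={c:-, e:+; rest ⊤}   OUT={c:-, e:+; rest ⊤}
  B3:   IN={c:-, e:+; rest ⊤}   OUT={c:-, e:+; rest ⊤}
  B4:   IN={c:-, e:+; rest ⊤}   OUT={c:-, d:+, e:+; rest ⊤}
  B5:   IN={c:-, d:+, e:+; rest ⊤}   OUT={a:+, c:-, d:+, e:+; rest ⊤}
  B6:   IN={c:-, d:+, e:+; rest ⊤}   OUT={d:+; rest ⊤}
  B7:   IN={d:+; rest ⊤}   OUT=(all ⊤)
  B8:   IN=(all ⊤)   OUT={d:-; rest ⊤}

Merge at B5: IN[B5] = OUT[B4] = {a: ⊤, b: ⊤, c: -, d: +, e: +, f: ⊤}
Applying B5's transfer function to that IN value gives OUT[B5] (row B5 above).

Answer: {a: +, b: ⊤, c: -, d: +, e: +, f: ⊤}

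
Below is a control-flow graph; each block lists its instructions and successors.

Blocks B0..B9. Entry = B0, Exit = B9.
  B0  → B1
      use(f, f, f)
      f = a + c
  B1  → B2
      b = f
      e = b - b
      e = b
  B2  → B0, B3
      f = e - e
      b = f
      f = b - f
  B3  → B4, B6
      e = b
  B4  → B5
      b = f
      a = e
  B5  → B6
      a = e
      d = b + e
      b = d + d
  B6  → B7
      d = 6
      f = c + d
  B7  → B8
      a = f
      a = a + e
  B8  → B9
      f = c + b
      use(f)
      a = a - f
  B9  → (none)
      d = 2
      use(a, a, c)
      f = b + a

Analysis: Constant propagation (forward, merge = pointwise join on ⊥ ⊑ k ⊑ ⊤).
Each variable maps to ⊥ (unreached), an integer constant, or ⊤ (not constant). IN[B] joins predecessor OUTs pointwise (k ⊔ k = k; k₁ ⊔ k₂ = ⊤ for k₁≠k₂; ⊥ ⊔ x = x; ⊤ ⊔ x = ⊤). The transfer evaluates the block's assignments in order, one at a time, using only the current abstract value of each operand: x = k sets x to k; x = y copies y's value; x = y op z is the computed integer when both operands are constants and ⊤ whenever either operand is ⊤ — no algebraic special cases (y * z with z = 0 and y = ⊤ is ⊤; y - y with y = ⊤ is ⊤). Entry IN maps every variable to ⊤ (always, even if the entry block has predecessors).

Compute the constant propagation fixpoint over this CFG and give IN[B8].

Fixpoint table:
  B0: | IN=(all ⊤) | OUT=(all ⊤)
  B1: | IN=(all ⊤) | OUT=(all ⊤)
  B2: | IN=(all ⊤) | OUT=(all ⊤)
  B3: | IN=(all ⊤) | OUT=(all ⊤)
  B4: | IN=(all ⊤) | OUT=(all ⊤)
  B5: | IN=(all ⊤) | OUT=(all ⊤)
  B6: | IN=(all ⊤) | OUT={d:6; rest ⊤}
  B7: | IN={d:6; rest ⊤} | OUT={d:6; rest ⊤}
  B8: | IN={d:6; rest ⊤} | OUT={d:6; rest ⊤}
  B9: | IN={d:6; rest ⊤} | OUT={d:2; rest ⊤}

Merge at B8: IN[B8] = OUT[B7] = {a: ⊤, b: ⊤, c: ⊤, d: 6, e: ⊤, f: ⊤}

Answer: {a: ⊤, b: ⊤, c: ⊤, d: 6, e: ⊤, f: ⊤}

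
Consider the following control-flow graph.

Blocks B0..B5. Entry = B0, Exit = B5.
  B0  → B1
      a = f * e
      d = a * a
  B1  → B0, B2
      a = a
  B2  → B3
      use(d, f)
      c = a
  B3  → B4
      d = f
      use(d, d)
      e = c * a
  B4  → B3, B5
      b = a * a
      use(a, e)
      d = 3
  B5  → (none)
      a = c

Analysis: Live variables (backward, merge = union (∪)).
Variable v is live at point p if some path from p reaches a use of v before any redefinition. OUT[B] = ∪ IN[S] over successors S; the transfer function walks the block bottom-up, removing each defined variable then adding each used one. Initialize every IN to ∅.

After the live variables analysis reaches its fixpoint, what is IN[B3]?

Answer: {a, c, f}

Trace:
Per-block solution:
  B0:  IN={e, f}  OUT={a, d, e, f}
  B1:  IN={a, d, e, f}  OUT={a, d, e, f}
  B2:  IN={a, d, f}  OUT={a, c, f}
  B3:  IN={a, c, f}  OUT={a, c, e, f}
  B4:  IN={a, c, e, f}  OUT={a, c, f}
  B5:  IN={c}  OUT={}

Merge at B3: OUT[B3] = IN[B4] = {a, c, e, f}
Applying B3's transfer function to that OUT value gives IN[B3] (row B3 above).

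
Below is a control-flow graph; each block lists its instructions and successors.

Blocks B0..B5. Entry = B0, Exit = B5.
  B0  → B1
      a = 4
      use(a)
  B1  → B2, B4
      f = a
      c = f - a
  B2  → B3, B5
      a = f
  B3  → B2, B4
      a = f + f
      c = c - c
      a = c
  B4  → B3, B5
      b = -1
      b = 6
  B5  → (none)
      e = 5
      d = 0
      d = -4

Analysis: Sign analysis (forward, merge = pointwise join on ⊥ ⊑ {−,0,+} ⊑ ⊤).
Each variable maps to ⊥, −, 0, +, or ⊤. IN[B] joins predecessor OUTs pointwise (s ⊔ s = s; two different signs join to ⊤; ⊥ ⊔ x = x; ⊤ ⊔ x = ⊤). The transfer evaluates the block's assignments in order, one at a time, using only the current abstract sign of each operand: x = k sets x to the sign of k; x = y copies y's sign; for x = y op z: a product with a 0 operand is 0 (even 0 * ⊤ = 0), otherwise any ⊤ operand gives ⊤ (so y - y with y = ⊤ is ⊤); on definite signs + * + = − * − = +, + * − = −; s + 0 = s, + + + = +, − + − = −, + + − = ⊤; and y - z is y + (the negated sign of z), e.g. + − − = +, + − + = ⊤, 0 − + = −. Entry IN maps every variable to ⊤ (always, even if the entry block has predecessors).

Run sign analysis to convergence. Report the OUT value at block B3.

Converged values:
  B0:   IN=(all ⊤)   OUT={a:+; rest ⊤}
  B1:   IN={a:+; rest ⊤}   OUT={a:+, f:+; rest ⊤}
  B2:   IN={f:+; rest ⊤}   OUT={a:+, f:+; rest ⊤}
  B3:   IN={f:+; rest ⊤}   OUT={f:+; rest ⊤}
  B4:   IN={f:+; rest ⊤}   OUT={b:+, f:+; rest ⊤}
  B5:   IN={f:+; rest ⊤}   OUT={d:-, e:+, f:+; rest ⊤}

Merge at B3: IN[B3] = OUT[B2] ⊔ OUT[B4] = {a: ⊤, b: ⊤, c: ⊤, d: ⊤, e: ⊤, f: +}
Applying B3's transfer function to that IN value gives OUT[B3] (row B3 above).

Answer: {a: ⊤, b: ⊤, c: ⊤, d: ⊤, e: ⊤, f: +}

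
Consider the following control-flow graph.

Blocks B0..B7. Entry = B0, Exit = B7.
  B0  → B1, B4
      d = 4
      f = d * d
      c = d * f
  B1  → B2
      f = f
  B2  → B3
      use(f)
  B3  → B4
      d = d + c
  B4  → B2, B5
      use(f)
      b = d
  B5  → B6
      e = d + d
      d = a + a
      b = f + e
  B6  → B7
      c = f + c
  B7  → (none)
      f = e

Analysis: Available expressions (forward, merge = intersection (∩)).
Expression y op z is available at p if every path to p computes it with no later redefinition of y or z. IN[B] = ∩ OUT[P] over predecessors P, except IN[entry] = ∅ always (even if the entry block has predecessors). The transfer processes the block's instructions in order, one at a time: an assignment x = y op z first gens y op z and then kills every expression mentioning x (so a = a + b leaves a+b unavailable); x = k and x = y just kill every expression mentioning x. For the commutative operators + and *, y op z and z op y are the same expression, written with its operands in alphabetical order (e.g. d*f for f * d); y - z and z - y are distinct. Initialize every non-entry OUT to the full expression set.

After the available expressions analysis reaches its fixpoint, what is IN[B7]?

Answer: {a+a, e+f}

Trace:
Fixpoint table:
  B0:  IN={}  OUT={d*d, d*f}
  B1:  IN={d*d, d*f}  OUT={d*d}
  B2:  IN={}  OUT={}
  B3:  IN={}  OUT={}
  B4:  IN={}  OUT={}
  B5:  IN={}  OUT={a+a, e+f}
  B6:  IN={a+a, e+f}  OUT={a+a, e+f}
  B7:  IN={a+a, e+f}  OUT={a+a}

Merge at B7: IN[B7] = OUT[B6] = {a+a, e+f}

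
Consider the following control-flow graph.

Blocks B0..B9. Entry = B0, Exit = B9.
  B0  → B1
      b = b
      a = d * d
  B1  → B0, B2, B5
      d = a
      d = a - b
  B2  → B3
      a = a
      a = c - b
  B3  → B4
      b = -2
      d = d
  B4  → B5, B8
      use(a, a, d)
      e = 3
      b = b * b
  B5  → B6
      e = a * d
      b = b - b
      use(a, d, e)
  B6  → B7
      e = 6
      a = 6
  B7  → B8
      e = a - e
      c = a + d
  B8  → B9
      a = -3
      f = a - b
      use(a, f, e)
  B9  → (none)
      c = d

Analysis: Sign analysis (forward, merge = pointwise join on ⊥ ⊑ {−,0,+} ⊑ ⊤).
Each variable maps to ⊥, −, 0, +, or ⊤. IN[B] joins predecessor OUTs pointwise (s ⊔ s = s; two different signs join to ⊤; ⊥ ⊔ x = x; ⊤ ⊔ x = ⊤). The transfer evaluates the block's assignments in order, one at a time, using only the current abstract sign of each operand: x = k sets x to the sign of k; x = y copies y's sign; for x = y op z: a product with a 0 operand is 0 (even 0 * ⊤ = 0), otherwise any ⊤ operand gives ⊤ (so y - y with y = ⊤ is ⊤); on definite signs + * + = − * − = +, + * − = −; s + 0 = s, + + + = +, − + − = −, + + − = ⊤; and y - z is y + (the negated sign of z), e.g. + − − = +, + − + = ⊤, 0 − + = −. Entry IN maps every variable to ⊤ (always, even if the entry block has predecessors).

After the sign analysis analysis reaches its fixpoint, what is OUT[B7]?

Per-block solution:
  B0:   IN=(all ⊤)   OUT=(all ⊤)
  B1:   IN=(all ⊤)   OUT=(all ⊤)
  B2:   IN=(all ⊤)   OUT=(all ⊤)
  B3:   IN=(all ⊤)   OUT={b:-; rest ⊤}
  B4:   IN={b:-; rest ⊤}   OUT={b:+, e:+; rest ⊤}
  B5:   IN=(all ⊤)   OUT=(all ⊤)
  B6:   IN=(all ⊤)   OUT={a:+, e:+; rest ⊤}
  B7:   IN={a:+, e:+; rest ⊤}   OUT={a:+; rest ⊤}
  B8:   IN=(all ⊤)   OUT={a:-; rest ⊤}
  B9:   IN={a:-; rest ⊤}   OUT={a:-; rest ⊤}

Merge at B7: IN[B7] = OUT[B6] = {a: +, b: ⊤, c: ⊤, d: ⊤, e: +, f: ⊤}
Applying B7's transfer function to that IN value gives OUT[B7] (row B7 above).

Answer: {a: +, b: ⊤, c: ⊤, d: ⊤, e: ⊤, f: ⊤}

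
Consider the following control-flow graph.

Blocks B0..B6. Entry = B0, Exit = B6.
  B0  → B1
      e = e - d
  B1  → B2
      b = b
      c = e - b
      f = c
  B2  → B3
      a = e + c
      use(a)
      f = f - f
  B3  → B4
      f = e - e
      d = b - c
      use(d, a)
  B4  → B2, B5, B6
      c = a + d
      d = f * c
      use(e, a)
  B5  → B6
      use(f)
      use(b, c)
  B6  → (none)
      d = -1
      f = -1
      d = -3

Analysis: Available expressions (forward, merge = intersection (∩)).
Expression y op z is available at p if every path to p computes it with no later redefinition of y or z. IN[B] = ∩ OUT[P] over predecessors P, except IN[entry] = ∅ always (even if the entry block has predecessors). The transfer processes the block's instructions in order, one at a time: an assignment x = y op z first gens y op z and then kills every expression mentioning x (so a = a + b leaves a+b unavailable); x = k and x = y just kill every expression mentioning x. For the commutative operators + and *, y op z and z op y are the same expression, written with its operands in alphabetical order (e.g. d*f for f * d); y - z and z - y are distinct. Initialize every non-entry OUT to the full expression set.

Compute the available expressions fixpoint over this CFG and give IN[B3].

Answer: {c+e, e-b}

Derivation:
Converged values:
  B0:   IN={}   OUT={}
  B1:   IN={}   OUT={e-b}
  B2:   IN={e-b}   OUT={c+e, e-b}
  B3:   IN={c+e, e-b}   OUT={b-c, c+e, e-b, e-e}
  B4:   IN={b-c, c+e, e-b, e-e}   OUT={c*f, e-b, e-e}
  B5:   IN={c*f, e-b, e-e}   OUT={c*f, e-b, e-e}
  B6:   IN={c*f, e-b, e-e}   OUT={e-b, e-e}

Merge at B3: IN[B3] = OUT[B2] = {c+e, e-b}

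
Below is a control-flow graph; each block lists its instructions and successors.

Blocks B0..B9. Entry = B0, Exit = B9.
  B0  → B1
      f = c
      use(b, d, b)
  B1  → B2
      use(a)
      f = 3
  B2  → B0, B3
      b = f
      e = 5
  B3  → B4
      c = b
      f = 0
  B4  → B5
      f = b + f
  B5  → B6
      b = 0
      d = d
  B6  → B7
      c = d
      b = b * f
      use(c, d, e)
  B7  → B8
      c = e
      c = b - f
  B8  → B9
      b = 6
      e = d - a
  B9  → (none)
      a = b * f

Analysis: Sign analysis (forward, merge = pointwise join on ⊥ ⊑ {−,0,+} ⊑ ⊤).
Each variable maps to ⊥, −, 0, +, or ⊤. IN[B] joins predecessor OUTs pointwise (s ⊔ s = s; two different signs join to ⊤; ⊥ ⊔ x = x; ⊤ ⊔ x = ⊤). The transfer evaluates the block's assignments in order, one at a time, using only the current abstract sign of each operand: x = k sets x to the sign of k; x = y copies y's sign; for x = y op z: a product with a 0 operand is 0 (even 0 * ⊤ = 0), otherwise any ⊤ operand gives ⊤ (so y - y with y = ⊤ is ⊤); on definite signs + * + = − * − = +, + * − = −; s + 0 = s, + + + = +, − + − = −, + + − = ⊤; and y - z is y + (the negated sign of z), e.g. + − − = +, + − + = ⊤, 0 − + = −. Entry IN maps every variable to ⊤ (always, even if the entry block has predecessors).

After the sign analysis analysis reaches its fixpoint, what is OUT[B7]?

Per-block solution:
  B0:  IN=(all ⊤)  OUT=(all ⊤)
  B1:  IN=(all ⊤)  OUT={f:+; rest ⊤}
  B2:  IN={f:+; rest ⊤}  OUT={b:+, e:+, f:+; rest ⊤}
  B3:  IN={b:+, e:+, f:+; rest ⊤}  OUT={b:+, c:+, e:+, f:0; rest ⊤}
  B4:  IN={b:+, c:+, e:+, f:0; rest ⊤}  OUT={b:+, c:+, e:+, f:+; rest ⊤}
  B5:  IN={b:+, c:+, e:+, f:+; rest ⊤}  OUT={b:0, c:+, e:+, f:+; rest ⊤}
  B6:  IN={b:0, c:+, e:+, f:+; rest ⊤}  OUT={b:0, e:+, f:+; rest ⊤}
  B7:  IN={b:0, e:+, f:+; rest ⊤}  OUT={b:0, c:-, e:+, f:+; rest ⊤}
  B8:  IN={b:0, c:-, e:+, f:+; rest ⊤}  OUT={b:+, c:-, f:+; rest ⊤}
  B9:  IN={b:+, c:-, f:+; rest ⊤}  OUT={a:+, b:+, c:-, f:+; rest ⊤}

Merge at B7: IN[B7] = OUT[B6] = {a: ⊤, b: 0, c: ⊤, d: ⊤, e: +, f: +}
Applying B7's transfer function to that IN value gives OUT[B7] (row B7 above).

Answer: {a: ⊤, b: 0, c: -, d: ⊤, e: +, f: +}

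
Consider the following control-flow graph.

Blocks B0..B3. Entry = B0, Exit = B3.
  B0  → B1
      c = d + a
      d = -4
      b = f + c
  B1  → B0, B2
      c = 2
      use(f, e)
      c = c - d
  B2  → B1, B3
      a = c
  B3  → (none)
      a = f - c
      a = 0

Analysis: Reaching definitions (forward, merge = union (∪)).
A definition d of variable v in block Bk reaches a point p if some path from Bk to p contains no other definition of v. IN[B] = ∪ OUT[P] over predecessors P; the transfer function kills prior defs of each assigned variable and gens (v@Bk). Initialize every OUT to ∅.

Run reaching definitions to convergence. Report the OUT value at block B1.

Answer: {a@B2, b@B0, c@B1, d@B0}

Trace:
Converged values:
  B0:  IN={a@B2, b@B0, c@B1, d@B0}  OUT={a@B2, b@B0, c@B0, d@B0}
  B1:  IN={a@B2, b@B0, c@B0, c@B1, d@B0}  OUT={a@B2, b@B0, c@B1, d@B0}
  B2:  IN={a@B2, b@B0, c@B1, d@B0}  OUT={a@B2, b@B0, c@B1, d@B0}
  B3:  IN={a@B2, b@B0, c@B1, d@B0}  OUT={a@B3, b@B0, c@B1, d@B0}

Merge at B1: IN[B1] = OUT[B0] ⊔ OUT[B2] = {a@B2, b@B0, c@B0, c@B1, d@B0}
Applying B1's transfer function to that IN value gives OUT[B1] (row B1 above).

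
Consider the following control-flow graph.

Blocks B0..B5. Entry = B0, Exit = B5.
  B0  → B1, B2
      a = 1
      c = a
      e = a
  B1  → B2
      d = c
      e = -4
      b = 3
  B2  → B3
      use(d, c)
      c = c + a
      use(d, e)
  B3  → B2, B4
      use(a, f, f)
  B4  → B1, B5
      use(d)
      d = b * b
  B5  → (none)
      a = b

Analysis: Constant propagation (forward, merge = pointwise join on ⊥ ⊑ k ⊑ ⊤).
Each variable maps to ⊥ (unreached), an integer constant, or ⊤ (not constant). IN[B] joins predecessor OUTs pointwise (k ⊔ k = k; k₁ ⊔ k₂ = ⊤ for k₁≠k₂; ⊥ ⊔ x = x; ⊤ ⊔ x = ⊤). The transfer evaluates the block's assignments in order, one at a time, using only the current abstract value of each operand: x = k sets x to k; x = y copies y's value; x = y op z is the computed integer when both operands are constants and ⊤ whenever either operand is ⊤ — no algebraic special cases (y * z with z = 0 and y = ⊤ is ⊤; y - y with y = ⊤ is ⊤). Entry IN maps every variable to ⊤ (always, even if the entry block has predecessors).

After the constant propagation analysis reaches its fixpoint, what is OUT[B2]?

Per-block solution:
  B0:  IN=(all ⊤)  OUT={a:1, c:1, e:1; rest ⊤}
  B1:  IN={a:1; rest ⊤}  OUT={a:1, b:3, e:-4; rest ⊤}
  B2:  IN={a:1; rest ⊤}  OUT={a:1; rest ⊤}
  B3:  IN={a:1; rest ⊤}  OUT={a:1; rest ⊤}
  B4:  IN={a:1; rest ⊤}  OUT={a:1; rest ⊤}
  B5:  IN={a:1; rest ⊤}  OUT=(all ⊤)

Merge at B2: IN[B2] = OUT[B0] ⊔ OUT[B1] ⊔ OUT[B3] = {a: 1, b: ⊤, c: ⊤, d: ⊤, e: ⊤, f: ⊤}
Applying B2's transfer function to that IN value gives OUT[B2] (row B2 above).

Answer: {a: 1, b: ⊤, c: ⊤, d: ⊤, e: ⊤, f: ⊤}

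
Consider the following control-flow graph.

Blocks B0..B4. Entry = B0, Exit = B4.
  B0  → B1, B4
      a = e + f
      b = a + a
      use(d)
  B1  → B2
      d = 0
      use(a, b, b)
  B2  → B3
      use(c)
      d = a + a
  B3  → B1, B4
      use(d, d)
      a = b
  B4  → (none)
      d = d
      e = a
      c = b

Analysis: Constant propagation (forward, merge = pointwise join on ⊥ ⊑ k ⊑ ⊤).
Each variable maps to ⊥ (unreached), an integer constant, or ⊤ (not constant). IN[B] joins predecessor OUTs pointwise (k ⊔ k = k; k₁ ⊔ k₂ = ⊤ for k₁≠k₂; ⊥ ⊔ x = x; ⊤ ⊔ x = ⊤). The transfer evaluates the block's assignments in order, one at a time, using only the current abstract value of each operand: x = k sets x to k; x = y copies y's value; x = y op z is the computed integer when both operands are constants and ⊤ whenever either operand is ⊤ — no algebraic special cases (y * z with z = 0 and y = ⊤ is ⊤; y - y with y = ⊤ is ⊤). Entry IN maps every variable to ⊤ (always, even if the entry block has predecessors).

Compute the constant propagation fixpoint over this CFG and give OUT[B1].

Converged values:
  B0:   IN=(all ⊤)   OUT=(all ⊤)
  B1:   IN=(all ⊤)   OUT={d:0; rest ⊤}
  B2:   IN={d:0; rest ⊤}   OUT=(all ⊤)
  B3:   IN=(all ⊤)   OUT=(all ⊤)
  B4:   IN=(all ⊤)   OUT=(all ⊤)

Merge at B1: IN[B1] = OUT[B0] ⊔ OUT[B3] = {a: ⊤, b: ⊤, c: ⊤, d: ⊤, e: ⊤, f: ⊤}
Applying B1's transfer function to that IN value gives OUT[B1] (row B1 above).

Answer: {a: ⊤, b: ⊤, c: ⊤, d: 0, e: ⊤, f: ⊤}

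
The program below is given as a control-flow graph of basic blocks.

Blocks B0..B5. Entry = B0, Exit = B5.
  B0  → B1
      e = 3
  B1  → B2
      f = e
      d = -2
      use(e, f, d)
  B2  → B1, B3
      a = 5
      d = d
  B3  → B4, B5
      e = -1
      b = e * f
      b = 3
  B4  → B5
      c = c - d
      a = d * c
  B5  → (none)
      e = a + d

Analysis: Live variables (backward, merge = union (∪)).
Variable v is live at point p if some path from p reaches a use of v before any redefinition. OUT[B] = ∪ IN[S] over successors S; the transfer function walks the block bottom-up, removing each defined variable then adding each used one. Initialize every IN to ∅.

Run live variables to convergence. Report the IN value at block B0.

Converged values:
  B0: | IN={c} | OUT={c, e}
  B1: | IN={c, e} | OUT={c, d, e, f}
  B2: | IN={c, d, e, f} | OUT={a, c, d, e, f}
  B3: | IN={a, c, d, f} | OUT={a, c, d}
  B4: | IN={c, d} | OUT={a, d}
  B5: | IN={a, d} | OUT={}

Merge at B0: OUT[B0] = IN[B1] = {c, e}
Applying B0's transfer function to that OUT value gives IN[B0] (row B0 above).

Answer: {c}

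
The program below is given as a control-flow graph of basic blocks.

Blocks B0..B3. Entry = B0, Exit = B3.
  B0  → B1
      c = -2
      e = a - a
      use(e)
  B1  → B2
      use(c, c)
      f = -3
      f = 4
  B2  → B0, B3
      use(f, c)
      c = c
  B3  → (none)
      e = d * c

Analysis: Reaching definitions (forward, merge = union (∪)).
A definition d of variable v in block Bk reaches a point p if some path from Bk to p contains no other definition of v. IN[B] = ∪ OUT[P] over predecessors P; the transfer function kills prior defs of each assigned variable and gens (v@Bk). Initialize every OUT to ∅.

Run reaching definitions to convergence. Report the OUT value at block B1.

Fixpoint table:
  B0:  IN={c@B2, e@B0, f@B1}  OUT={c@B0, e@B0, f@B1}
  B1:  IN={c@B0, e@B0, f@B1}  OUT={c@B0, e@B0, f@B1}
  B2:  IN={c@B0, e@B0, f@B1}  OUT={c@B2, e@B0, f@B1}
  B3:  IN={c@B2, e@B0, f@B1}  OUT={c@B2, e@B3, f@B1}

Merge at B1: IN[B1] = OUT[B0] = {c@B0, e@B0, f@B1}
Applying B1's transfer function to that IN value gives OUT[B1] (row B1 above).

Answer: {c@B0, e@B0, f@B1}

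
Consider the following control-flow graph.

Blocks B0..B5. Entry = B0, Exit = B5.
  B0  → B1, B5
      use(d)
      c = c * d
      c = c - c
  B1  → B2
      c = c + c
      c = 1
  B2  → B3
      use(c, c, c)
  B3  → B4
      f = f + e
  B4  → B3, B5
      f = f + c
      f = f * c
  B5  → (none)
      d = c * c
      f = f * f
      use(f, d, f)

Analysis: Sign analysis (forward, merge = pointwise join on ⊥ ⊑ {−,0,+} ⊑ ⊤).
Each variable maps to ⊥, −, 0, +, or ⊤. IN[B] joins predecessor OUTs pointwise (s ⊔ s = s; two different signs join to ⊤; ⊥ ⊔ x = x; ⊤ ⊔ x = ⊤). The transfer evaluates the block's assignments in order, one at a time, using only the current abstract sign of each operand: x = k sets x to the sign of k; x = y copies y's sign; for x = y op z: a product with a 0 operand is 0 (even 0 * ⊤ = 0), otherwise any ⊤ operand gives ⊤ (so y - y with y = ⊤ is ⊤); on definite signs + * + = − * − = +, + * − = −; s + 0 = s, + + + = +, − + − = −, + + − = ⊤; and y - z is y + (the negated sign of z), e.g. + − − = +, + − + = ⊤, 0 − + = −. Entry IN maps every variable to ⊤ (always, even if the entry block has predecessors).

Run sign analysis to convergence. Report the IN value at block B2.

Per-block solution:
  B0:  IN=(all ⊤)  OUT=(all ⊤)
  B1:  IN=(all ⊤)  OUT={c:+; rest ⊤}
  B2:  IN={c:+; rest ⊤}  OUT={c:+; rest ⊤}
  B3:  IN={c:+; rest ⊤}  OUT={c:+; rest ⊤}
  B4:  IN={c:+; rest ⊤}  OUT={c:+; rest ⊤}
  B5:  IN=(all ⊤)  OUT=(all ⊤)

Merge at B2: IN[B2] = OUT[B1] = {a: ⊤, b: ⊤, c: +, d: ⊤, e: ⊤, f: ⊤}

Answer: {a: ⊤, b: ⊤, c: +, d: ⊤, e: ⊤, f: ⊤}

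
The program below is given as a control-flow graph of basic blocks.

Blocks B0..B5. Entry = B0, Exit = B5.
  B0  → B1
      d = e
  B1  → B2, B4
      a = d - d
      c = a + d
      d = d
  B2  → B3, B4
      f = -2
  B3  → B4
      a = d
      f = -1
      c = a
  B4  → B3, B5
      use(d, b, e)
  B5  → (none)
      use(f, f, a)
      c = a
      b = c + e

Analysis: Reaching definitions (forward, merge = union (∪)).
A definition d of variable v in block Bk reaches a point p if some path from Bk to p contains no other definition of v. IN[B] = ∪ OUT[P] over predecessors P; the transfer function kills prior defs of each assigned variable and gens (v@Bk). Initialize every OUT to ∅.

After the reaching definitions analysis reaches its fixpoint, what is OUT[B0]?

Answer: {d@B0}

Working:
Fixpoint table:
  B0:  IN={}  OUT={d@B0}
  B1:  IN={d@B0}  OUT={a@B1, c@B1, d@B1}
  B2:  IN={a@B1, c@B1, d@B1}  OUT={a@B1, c@B1, d@B1, f@B2}
  B3:  IN={a@B1, a@B3, c@B1, c@B3, d@B1, f@B2, f@B3}  OUT={a@B3, c@B3, d@B1, f@B3}
  B4:  IN={a@B1, a@B3, c@B1, c@B3, d@B1, f@B2, f@B3}  OUT={a@B1, a@B3, c@B1, c@B3, d@B1, f@B2, f@B3}
  B5:  IN={a@B1, a@B3, c@B1, c@B3, d@B1, f@B2, f@B3}  OUT={a@B1, a@B3, b@B5, c@B5, d@B1, f@B2, f@B3}

B0 is the boundary node: IN[B0] = {}
Applying B0's transfer function to that IN value gives OUT[B0] (row B0 above).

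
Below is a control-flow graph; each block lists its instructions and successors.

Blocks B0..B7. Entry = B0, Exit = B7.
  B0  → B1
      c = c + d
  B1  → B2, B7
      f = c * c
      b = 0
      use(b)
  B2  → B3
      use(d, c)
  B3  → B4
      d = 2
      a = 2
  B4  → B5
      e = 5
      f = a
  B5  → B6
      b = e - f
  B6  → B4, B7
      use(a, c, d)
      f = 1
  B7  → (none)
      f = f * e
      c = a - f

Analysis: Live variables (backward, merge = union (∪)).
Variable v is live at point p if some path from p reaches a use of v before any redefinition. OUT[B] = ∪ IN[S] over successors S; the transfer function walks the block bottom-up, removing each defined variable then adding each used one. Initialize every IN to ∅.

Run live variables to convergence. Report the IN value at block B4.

Fixpoint table:
  B0:   IN={a, c, d, e}   OUT={a, c, d, e}
  B1:   IN={a, c, d, e}   OUT={a, c, d, e, f}
  B2:   IN={c, d}   OUT={c}
  B3:   IN={c}   OUT={a, c, d}
  B4:   IN={a, c, d}   OUT={a, c, d, e, f}
  B5:   IN={a, c, d, e, f}   OUT={a, c, d, e}
  B6:   IN={a, c, d, e}   OUT={a, c, d, e, f}
  B7:   IN={a, e, f}   OUT={}

Merge at B4: OUT[B4] = IN[B5] = {a, c, d, e, f}
Applying B4's transfer function to that OUT value gives IN[B4] (row B4 above).

Answer: {a, c, d}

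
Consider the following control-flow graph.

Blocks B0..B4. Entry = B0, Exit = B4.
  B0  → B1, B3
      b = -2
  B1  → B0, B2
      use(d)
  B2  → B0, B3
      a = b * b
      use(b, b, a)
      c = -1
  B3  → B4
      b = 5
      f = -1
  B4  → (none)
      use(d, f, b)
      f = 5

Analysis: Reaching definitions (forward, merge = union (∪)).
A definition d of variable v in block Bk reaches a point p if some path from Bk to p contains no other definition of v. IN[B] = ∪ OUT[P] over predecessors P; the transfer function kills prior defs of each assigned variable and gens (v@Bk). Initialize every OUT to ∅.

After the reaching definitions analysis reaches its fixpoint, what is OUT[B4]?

Answer: {a@B2, b@B3, c@B2, f@B4}

Working:
Fixpoint table:
  B0:  IN={a@B2, b@B0, c@B2}  OUT={a@B2, b@B0, c@B2}
  B1:  IN={a@B2, b@B0, c@B2}  OUT={a@B2, b@B0, c@B2}
  B2:  IN={a@B2, b@B0, c@B2}  OUT={a@B2, b@B0, c@B2}
  B3:  IN={a@B2, b@B0, c@B2}  OUT={a@B2, b@B3, c@B2, f@B3}
  B4:  IN={a@B2, b@B3, c@B2, f@B3}  OUT={a@B2, b@B3, c@B2, f@B4}

Merge at B4: IN[B4] = OUT[B3] = {a@B2, b@B3, c@B2, f@B3}
Applying B4's transfer function to that IN value gives OUT[B4] (row B4 above).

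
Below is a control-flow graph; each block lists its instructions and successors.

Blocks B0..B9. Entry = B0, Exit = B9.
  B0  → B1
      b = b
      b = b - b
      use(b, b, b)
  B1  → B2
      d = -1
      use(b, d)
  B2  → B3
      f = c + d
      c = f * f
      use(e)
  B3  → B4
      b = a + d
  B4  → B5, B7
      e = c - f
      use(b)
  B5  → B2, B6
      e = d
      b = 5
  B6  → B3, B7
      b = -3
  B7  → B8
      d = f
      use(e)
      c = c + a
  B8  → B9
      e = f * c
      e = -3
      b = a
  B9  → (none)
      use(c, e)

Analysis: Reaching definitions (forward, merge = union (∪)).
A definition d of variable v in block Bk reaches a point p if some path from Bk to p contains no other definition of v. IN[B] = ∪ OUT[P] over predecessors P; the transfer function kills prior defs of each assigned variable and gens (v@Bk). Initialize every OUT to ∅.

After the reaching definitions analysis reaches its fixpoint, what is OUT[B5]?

Answer: {b@B5, c@B2, d@B1, e@B5, f@B2}

Working:
Converged values:
  B0:  IN={}  OUT={b@B0}
  B1:  IN={b@B0}  OUT={b@B0, d@B1}
  B2:  IN={b@B0, b@B5, c@B2, d@B1, e@B5, f@B2}  OUT={b@B0, b@B5, c@B2, d@B1, e@B5, f@B2}
  B3:  IN={b@B0, b@B5, b@B6, c@B2, d@B1, e@B5, f@B2}  OUT={b@B3, c@B2, d@B1, e@B5, f@B2}
  B4:  IN={b@B3, c@B2, d@B1, e@B5, f@B2}  OUT={b@B3, c@B2, d@B1, e@B4, f@B2}
  B5:  IN={b@B3, c@B2, d@B1, e@B4, f@B2}  OUT={b@B5, c@B2, d@B1, e@B5, f@B2}
  B6:  IN={b@B5, c@B2, d@B1, e@B5, f@B2}  OUT={b@B6, c@B2, d@B1, e@B5, f@B2}
  B7:  IN={b@B3, b@B6, c@B2, d@B1, e@B4, e@B5, f@B2}  OUT={b@B3, b@B6, c@B7, d@B7, e@B4, e@B5, f@B2}
  B8:  IN={b@B3, b@B6, c@B7, d@B7, e@B4, e@B5, f@B2}  OUT={b@B8, c@B7, d@B7, e@B8, f@B2}
  B9:  IN={b@B8, c@B7, d@B7, e@B8, f@B2}  OUT={b@B8, c@B7, d@B7, e@B8, f@B2}

Merge at B5: IN[B5] = OUT[B4] = {b@B3, c@B2, d@B1, e@B4, f@B2}
Applying B5's transfer function to that IN value gives OUT[B5] (row B5 above).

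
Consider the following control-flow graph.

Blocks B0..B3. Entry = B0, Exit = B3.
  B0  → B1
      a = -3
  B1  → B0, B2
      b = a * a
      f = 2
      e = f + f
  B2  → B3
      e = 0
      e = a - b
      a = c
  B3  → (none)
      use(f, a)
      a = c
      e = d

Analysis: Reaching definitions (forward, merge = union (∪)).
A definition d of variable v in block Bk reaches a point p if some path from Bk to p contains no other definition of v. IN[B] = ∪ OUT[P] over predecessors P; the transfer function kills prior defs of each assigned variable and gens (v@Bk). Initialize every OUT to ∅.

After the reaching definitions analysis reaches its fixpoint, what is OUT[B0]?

Converged values:
  B0: | IN={a@B0, b@B1, e@B1, f@B1} | OUT={a@B0, b@B1, e@B1, f@B1}
  B1: | IN={a@B0, b@B1, e@B1, f@B1} | OUT={a@B0, b@B1, e@B1, f@B1}
  B2: | IN={a@B0, b@B1, e@B1, f@B1} | OUT={a@B2, b@B1, e@B2, f@B1}
  B3: | IN={a@B2, b@B1, e@B2, f@B1} | OUT={a@B3, b@B1, e@B3, f@B1}

Merge at B0 (entry node, so the boundary value {} is joined with the incoming edge(s)): IN[B0] = {} ⊔ OUT[B1] = {a@B0, b@B1, e@B1, f@B1}
Applying B0's transfer function to that IN value gives OUT[B0] (row B0 above).

Answer: {a@B0, b@B1, e@B1, f@B1}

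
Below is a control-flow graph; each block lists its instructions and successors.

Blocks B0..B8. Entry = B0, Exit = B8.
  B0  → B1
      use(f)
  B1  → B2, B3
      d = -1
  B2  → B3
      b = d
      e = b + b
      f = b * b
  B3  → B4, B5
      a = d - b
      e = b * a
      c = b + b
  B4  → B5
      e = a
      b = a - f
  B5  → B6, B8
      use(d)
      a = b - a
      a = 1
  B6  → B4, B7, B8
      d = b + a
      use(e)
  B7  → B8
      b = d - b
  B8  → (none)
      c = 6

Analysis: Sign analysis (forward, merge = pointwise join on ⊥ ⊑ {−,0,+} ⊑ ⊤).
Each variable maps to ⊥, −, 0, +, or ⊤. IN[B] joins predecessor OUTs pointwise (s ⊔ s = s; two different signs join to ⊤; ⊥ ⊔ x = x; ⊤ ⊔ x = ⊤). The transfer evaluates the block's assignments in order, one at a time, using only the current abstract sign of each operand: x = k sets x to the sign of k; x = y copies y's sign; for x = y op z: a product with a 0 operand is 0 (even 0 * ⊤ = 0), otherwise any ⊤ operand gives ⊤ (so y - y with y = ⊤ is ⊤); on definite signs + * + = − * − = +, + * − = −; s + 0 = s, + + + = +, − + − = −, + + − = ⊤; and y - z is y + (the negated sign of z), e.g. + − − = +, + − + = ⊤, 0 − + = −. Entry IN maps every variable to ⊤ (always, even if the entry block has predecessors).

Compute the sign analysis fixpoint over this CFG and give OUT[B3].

Answer: {a: ⊤, b: ⊤, c: ⊤, d: -, e: ⊤, f: ⊤}

Working:
Fixpoint table:
  B0:   IN=(all ⊤)   OUT=(all ⊤)
  B1:   IN=(all ⊤)   OUT={d:-; rest ⊤}
  B2:   IN={d:-; rest ⊤}   OUT={b:-, d:-, e:-, f:+; rest ⊤}
  B3:   IN={d:-; rest ⊤}   OUT={d:-; rest ⊤}
  B4:   IN=(all ⊤)   OUT=(all ⊤)
  B5:   IN=(all ⊤)   OUT={a:+; rest ⊤}
  B6:   IN={a:+; rest ⊤}   OUT={a:+; rest ⊤}
  B7:   IN={a:+; rest ⊤}   OUT={a:+; rest ⊤}
  B8:   IN={a:+; rest ⊤}   OUT={a:+, c:+; rest ⊤}

Merge at B3: IN[B3] = OUT[B1] ⊔ OUT[B2] = {a: ⊤, b: ⊤, c: ⊤, d: -, e: ⊤, f: ⊤}
Applying B3's transfer function to that IN value gives OUT[B3] (row B3 above).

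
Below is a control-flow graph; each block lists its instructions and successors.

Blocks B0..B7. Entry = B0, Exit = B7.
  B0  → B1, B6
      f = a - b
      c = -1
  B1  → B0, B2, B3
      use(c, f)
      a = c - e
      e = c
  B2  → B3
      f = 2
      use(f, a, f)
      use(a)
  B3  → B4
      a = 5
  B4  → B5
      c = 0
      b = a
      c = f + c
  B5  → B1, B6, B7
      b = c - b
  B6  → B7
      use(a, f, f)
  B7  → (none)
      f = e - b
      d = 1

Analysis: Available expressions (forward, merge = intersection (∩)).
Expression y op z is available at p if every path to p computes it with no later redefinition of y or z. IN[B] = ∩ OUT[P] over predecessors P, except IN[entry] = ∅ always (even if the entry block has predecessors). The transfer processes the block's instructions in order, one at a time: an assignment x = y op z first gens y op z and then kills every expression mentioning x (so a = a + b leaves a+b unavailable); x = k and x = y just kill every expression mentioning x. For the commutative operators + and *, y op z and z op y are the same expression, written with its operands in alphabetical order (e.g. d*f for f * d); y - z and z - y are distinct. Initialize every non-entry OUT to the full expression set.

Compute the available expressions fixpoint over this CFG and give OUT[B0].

Answer: {a-b}

Working:
Fixpoint table:
  B0: | IN={} | OUT={a-b}
  B1: | IN={} | OUT={}
  B2: | IN={} | OUT={}
  B3: | IN={} | OUT={}
  B4: | IN={} | OUT={}
  B5: | IN={} | OUT={}
  B6: | IN={} | OUT={}
  B7: | IN={} | OUT={e-b}

Merge at B0 (entry node, so the boundary value {} is joined with the incoming edge(s)): IN[B0] = {} ∩ OUT[B1] = {}
Applying B0's transfer function to that IN value gives OUT[B0] (row B0 above).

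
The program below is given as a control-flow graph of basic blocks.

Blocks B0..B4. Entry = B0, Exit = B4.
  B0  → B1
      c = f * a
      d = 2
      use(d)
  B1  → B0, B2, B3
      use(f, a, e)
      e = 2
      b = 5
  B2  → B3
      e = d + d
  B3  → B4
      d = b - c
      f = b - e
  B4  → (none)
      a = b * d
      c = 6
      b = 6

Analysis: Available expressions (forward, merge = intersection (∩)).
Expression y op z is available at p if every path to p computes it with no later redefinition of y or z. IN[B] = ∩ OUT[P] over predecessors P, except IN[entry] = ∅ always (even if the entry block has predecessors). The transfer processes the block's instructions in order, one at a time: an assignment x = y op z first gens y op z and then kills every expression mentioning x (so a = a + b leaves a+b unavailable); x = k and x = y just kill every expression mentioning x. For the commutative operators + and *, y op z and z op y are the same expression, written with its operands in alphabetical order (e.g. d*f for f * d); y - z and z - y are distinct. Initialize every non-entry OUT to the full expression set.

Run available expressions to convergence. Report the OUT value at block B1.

Converged values:
  B0:  IN={}  OUT={a*f}
  B1:  IN={a*f}  OUT={a*f}
  B2:  IN={a*f}  OUT={a*f, d+d}
  B3:  IN={a*f}  OUT={b-c, b-e}
  B4:  IN={b-c, b-e}  OUT={}

Merge at B1: IN[B1] = OUT[B0] = {a*f}
Applying B1's transfer function to that IN value gives OUT[B1] (row B1 above).

Answer: {a*f}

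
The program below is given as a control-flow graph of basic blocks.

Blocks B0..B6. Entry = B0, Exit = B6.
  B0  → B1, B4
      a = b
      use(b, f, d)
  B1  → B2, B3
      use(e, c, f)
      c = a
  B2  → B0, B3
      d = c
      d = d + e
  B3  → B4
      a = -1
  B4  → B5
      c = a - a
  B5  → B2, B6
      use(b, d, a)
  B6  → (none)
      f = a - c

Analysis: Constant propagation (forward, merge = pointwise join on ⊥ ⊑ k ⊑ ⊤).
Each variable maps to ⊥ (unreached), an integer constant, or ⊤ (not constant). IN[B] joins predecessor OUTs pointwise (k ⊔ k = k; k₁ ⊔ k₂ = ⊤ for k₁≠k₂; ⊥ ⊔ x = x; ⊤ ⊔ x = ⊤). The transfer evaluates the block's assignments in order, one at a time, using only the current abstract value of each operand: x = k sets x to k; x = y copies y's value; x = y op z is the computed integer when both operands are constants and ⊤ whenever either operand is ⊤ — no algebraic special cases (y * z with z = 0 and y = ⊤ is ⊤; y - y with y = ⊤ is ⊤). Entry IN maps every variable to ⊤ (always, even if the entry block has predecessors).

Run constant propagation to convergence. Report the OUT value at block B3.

Answer: {a: -1, b: ⊤, c: ⊤, d: ⊤, e: ⊤, f: ⊤}

Trace:
Converged values:
  B0:  IN=(all ⊤)  OUT=(all ⊤)
  B1:  IN=(all ⊤)  OUT=(all ⊤)
  B2:  IN=(all ⊤)  OUT=(all ⊤)
  B3:  IN=(all ⊤)  OUT={a:-1; rest ⊤}
  B4:  IN=(all ⊤)  OUT=(all ⊤)
  B5:  IN=(all ⊤)  OUT=(all ⊤)
  B6:  IN=(all ⊤)  OUT=(all ⊤)

Merge at B3: IN[B3] = OUT[B1] ⊔ OUT[B2] = {a: ⊤, b: ⊤, c: ⊤, d: ⊤, e: ⊤, f: ⊤}
Applying B3's transfer function to that IN value gives OUT[B3] (row B3 above).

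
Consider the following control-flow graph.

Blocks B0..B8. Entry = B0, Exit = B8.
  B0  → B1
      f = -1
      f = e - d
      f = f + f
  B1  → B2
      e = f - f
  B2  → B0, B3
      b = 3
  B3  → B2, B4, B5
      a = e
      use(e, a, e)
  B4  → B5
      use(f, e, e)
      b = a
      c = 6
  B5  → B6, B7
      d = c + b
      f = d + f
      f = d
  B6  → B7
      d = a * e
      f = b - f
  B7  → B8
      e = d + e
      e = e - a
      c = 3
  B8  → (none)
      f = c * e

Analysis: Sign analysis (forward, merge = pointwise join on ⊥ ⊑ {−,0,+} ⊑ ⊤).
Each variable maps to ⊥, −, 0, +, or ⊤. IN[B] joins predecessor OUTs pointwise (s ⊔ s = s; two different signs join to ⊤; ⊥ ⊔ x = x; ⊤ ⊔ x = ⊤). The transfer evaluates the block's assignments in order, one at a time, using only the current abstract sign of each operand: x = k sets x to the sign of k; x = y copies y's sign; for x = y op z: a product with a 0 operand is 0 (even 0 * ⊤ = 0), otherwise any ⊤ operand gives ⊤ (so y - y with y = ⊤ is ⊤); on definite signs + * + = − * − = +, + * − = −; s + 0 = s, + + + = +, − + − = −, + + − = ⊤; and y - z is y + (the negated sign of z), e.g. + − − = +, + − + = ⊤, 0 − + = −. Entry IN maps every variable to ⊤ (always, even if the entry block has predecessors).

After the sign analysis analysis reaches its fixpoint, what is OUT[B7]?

Fixpoint table:
  B0:   IN=(all ⊤)   OUT=(all ⊤)
  B1:   IN=(all ⊤)   OUT=(all ⊤)
  B2:   IN=(all ⊤)   OUT={b:+; rest ⊤}
  B3:   IN={b:+; rest ⊤}   OUT={b:+; rest ⊤}
  B4:   IN={b:+; rest ⊤}   OUT={c:+; rest ⊤}
  B5:   IN=(all ⊤)   OUT=(all ⊤)
  B6:   IN=(all ⊤)   OUT=(all ⊤)
  B7:   IN=(all ⊤)   OUT={c:+; rest ⊤}
  B8:   IN={c:+; rest ⊤}   OUT={c:+; rest ⊤}

Merge at B7: IN[B7] = OUT[B5] ⊔ OUT[B6] = {a: ⊤, b: ⊤, c: ⊤, d: ⊤, e: ⊤, f: ⊤}
Applying B7's transfer function to that IN value gives OUT[B7] (row B7 above).

Answer: {a: ⊤, b: ⊤, c: +, d: ⊤, e: ⊤, f: ⊤}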